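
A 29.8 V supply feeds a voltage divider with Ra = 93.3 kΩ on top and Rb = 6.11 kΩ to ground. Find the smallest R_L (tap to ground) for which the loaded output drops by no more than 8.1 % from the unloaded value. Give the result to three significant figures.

R_L(min) ≈ 65.1 kΩ

Output resistance R_th = Ra‖Rb = (93.3 × 6.11)/99.41 = 5.734 kΩ.
The fractional drop is R_th/(R_th + R_L); requiring this ≤ 0.0810 gives R_L ≥ R_th(1/0.0810 − 1) = 5.734 × 11.35 = 65.1 kΩ.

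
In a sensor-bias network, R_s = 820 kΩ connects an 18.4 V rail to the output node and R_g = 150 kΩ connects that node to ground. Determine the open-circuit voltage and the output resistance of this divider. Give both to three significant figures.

V_th is the open-circuit tap voltage: 18.4 × 150/(820 + 150) = 2.85 V.
With the supply zeroed, R_s and R_g appear in parallel from the tap: R_th = R_s‖R_g = (820 × 150)/970.0 = 127 kΩ.

V_th = 2.85 V, R_th = 127 kΩ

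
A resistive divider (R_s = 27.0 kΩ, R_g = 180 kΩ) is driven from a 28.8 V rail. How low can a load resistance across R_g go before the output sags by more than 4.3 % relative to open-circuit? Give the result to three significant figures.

Output resistance R_th = R_s‖R_g = (27.0 × 180)/207.0 = 23.48 kΩ.
The fractional drop is R_th/(R_th + R_L); requiring this ≤ 0.0430 gives R_L ≥ R_th(1/0.0430 − 1) = 23.48 × 22.26 = 523 kΩ.

R_L(min) ≈ 523 kΩ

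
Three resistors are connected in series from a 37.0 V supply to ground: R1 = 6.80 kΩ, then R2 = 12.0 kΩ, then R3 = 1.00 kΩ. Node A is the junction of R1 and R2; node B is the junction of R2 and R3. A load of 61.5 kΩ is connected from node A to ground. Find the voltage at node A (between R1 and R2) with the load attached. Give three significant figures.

Below node A the series string R2+R3 = 13.00 kΩ sits in parallel with the 61.5 kΩ load: 10.73 kΩ.
V_A = 37.0 × 10.73/(6.80 + 10.73) = 22.6 V.

V ≈ 22.6 V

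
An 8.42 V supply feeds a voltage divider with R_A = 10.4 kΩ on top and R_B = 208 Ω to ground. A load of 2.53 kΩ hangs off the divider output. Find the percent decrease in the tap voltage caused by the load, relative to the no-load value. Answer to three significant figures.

7.46 %

The divider's output (Thévenin) resistance is R_A‖R_B = 203.9 Ω.
Fractional drop under load = R_th/(R_th + R_L) = 203.9 / (203.9 + 2530) = 0.07459.
So the output falls by 7.46 %.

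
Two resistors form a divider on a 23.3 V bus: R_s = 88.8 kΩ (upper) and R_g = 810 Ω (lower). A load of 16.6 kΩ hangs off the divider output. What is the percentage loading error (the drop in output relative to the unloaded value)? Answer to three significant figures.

4.61 %

The divider's output (Thévenin) resistance is R_s‖R_g = 802.7 Ω.
Fractional drop under load = R_th/(R_th + R_L) = 802.7 / (802.7 + 16600) = 0.04612.
So the output falls by 4.61 %.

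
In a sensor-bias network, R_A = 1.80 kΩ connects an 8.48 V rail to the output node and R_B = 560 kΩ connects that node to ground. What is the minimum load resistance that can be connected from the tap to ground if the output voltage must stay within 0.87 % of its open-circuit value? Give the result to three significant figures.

R_L(min) ≈ 204 kΩ

Output resistance R_th = R_A‖R_B = (1.80 × 560)/561.8 = 1.794 kΩ.
The fractional drop is R_th/(R_th + R_L); requiring this ≤ 0.00870 gives R_L ≥ R_th(1/0.00870 − 1) = 1.794 × 113.9 = 204 kΩ.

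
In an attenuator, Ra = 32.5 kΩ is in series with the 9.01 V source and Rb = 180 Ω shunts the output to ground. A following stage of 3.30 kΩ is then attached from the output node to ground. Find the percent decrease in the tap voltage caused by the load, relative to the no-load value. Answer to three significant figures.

5.15 %

The divider's output (Thévenin) resistance is Ra‖Rb = 179.0 Ω.
Fractional drop under load = R_th/(R_th + R_L) = 179.0 / (179.0 + 3300) = 0.05145.
So the output falls by 5.15 %.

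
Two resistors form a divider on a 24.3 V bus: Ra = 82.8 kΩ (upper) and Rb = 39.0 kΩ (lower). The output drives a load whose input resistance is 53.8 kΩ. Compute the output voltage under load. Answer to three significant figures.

V_out ≈ 5.21 V

The load sits in parallel with Rb: Rb‖R_L = (39.0 × 53.8) / (39.0 + 53.8) = 22.61 kΩ.
V_out = 24.3 × 22.61 / (82.8 + 22.61) = 24.3 × 22.61/105.4 = 5.21 V.
(Unloaded it would have been 7.78 V.)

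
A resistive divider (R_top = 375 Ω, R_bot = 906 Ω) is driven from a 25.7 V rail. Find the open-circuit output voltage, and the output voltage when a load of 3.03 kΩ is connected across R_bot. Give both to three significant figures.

Open-circuit: V = 25.7 × 906/(375 + 906) = 18.2 V.
With the load, R_bot becomes R_bot‖R_L = 697.5 Ω, so V = 25.7 × 697.5/1072 = 16.7 V.

Unloaded: 18.2 V; loaded: 16.7 V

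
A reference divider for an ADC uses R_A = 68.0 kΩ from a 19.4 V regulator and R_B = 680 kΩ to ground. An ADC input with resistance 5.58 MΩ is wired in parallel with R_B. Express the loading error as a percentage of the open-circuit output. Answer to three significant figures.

The divider's output (Thévenin) resistance is R_A‖R_B = 61.82 kΩ.
Fractional drop under load = R_th/(R_th + R_L) = 61.82 / (61.82 + 5580) = 0.01096.
So the output falls by 1.10 %.

1.10 %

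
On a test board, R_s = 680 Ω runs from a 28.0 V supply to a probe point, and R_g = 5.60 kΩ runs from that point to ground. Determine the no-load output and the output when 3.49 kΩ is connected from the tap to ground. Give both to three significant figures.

Unloaded: 25.0 V; loaded: 21.3 V

Open-circuit: V = 28.0 × 5600/(680 + 5600) = 25.0 V.
With the load, R_g becomes R_g‖R_L = 2150 Ω, so V = 28.0 × 2150/2830 = 21.3 V.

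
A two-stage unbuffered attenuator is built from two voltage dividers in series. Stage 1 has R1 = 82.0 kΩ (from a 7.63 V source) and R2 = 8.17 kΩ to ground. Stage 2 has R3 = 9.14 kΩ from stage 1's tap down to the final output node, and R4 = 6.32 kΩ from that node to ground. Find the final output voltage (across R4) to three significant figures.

V_out ≈ 0.191 V

Stage 2 presents R3+R4 = 15.46 kΩ as a load on stage 1's tap.
Stage 1's lower leg becomes R2‖(R3+R4) = 5.345 kΩ, so V_mid = 7.63 × 5.345/87.35 = 0.4669 V.
Stage 2 is itself unloaded: V_out = V_mid × R4/(R3+R4) = 0.4669 × 6.32/15.46 = 0.191 V.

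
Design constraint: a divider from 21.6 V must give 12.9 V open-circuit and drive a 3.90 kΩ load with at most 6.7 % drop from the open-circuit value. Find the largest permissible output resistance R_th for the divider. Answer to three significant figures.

Loading drop = R_th/(R_th + R_L) ≤ 0.0670, so R_th ≤ R_L · ε/(1−ε) = 3.90 kΩ × 0.0670/0.9330 = 280 Ω.
(Any R1, R2 with R2/(R1+R2) = 0.597 and R1‖R2 ≤ 280 Ω will meet the spec.)

R_th ≤ 280 Ω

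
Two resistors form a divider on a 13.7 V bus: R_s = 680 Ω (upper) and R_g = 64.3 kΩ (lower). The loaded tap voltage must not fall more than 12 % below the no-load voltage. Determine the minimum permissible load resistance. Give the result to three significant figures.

Output resistance R_th = R_s‖R_g = (680 × 64300)/64980 = 672.9 Ω.
The fractional drop is R_th/(R_th + R_L); requiring this ≤ 0.120 gives R_L ≥ R_th(1/0.120 − 1) = 672.9 × 7.333 = 4.93 kΩ.

R_L(min) ≈ 4.93 kΩ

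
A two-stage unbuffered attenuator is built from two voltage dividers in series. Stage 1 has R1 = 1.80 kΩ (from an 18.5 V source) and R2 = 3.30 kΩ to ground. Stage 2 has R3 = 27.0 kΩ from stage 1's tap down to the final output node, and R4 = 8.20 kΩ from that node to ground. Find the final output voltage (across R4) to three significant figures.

V_out ≈ 2.70 V

Stage 2 presents R3+R4 = 35.20 kΩ as a load on stage 1's tap.
Stage 1's lower leg becomes R2‖(R3+R4) = 3.017 kΩ, so V_mid = 18.5 × 3.017/4.817 = 11.59 V.
Stage 2 is itself unloaded: V_out = V_mid × R4/(R3+R4) = 11.59 × 8.20/35.20 = 2.70 V.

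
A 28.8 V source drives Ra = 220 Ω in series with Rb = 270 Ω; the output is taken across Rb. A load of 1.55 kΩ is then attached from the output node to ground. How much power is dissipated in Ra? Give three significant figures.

P ≈ 901 mW

Total resistance from the source is Ra + (Rb‖R_L) = 449.9 Ω, so I = 28.8/449.9 Ω = 64.01 mA.
P = I²·Ra = (64.01 mA)² × 220 Ω = 901 mW.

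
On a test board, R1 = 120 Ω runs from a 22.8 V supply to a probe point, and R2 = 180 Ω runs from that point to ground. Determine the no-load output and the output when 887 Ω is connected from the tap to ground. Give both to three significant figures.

Open-circuit: V = 22.8 × 180/(120 + 180) = 13.7 V.
With the load, R2 becomes R2‖R_L = 149.6 Ω, so V = 22.8 × 149.6/269.6 = 12.7 V.

Unloaded: 13.7 V; loaded: 12.7 V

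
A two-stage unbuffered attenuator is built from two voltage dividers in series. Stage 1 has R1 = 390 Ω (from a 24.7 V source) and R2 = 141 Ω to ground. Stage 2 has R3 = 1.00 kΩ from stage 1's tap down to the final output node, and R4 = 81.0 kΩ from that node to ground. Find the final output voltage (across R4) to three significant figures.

Stage 2 presents R3+R4 = 82000 Ω as a load on stage 1's tap.
Stage 1's lower leg becomes R2‖(R3+R4) = 140.8 Ω, so V_mid = 24.7 × 140.8/530.8 = 6.550 V.
Stage 2 is itself unloaded: V_out = V_mid × R4/(R3+R4) = 6.550 × 81000/82000 = 6.47 V.

V_out ≈ 6.47 V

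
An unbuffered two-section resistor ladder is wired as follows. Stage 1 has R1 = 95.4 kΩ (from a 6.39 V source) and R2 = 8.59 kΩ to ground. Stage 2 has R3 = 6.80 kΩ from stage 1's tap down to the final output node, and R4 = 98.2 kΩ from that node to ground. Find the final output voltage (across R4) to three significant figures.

V_out ≈ 0.459 V

Stage 2 presents R3+R4 = 105.0 kΩ as a load on stage 1's tap.
Stage 1's lower leg becomes R2‖(R3+R4) = 7.940 kΩ, so V_mid = 6.39 × 7.940/103.3 = 0.4910 V.
Stage 2 is itself unloaded: V_out = V_mid × R4/(R3+R4) = 0.4910 × 98.2/105.0 = 0.459 V.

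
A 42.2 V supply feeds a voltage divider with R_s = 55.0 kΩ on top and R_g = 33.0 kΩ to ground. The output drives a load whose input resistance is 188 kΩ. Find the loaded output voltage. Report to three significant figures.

The load sits in parallel with R_g: R_g‖R_L = (33.0 × 188) / (33.0 + 188) = 28.07 kΩ.
V_out = 42.2 × 28.07 / (55.0 + 28.07) = 42.2 × 28.07/83.07 = 14.3 V.

V_out ≈ 14.3 V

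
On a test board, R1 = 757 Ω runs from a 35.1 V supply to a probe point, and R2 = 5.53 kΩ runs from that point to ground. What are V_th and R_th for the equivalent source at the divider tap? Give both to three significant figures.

V_th = 30.9 V, R_th = 666 Ω

V_th is the open-circuit tap voltage: 35.1 × 5530/(757 + 5530) = 30.9 V.
With the supply zeroed, R1 and R2 appear in parallel from the tap: R_th = R1‖R2 = (757 × 5530)/6287 = 666 Ω.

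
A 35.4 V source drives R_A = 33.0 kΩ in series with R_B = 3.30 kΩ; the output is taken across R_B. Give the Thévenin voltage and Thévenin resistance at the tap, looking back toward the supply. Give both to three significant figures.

V_th is the open-circuit tap voltage: 35.4 × 3.30/(33.0 + 3.30) = 3.22 V.
With the supply zeroed, R_A and R_B appear in parallel from the tap: R_th = R_A‖R_B = (33.0 × 3.30)/36.30 = 3.00 kΩ.

V_th = 3.22 V, R_th = 3.00 kΩ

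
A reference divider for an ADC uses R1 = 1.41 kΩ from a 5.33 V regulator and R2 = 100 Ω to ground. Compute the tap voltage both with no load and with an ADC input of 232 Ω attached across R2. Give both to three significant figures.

Open-circuit: V = 5.33 × 100/(1410 + 100) = 0.353 V.
With the load, R2 becomes R2‖R_L = 69.88 Ω, so V = 5.33 × 69.88/1480 = 0.252 V.

Unloaded: 0.353 V; loaded: 0.252 V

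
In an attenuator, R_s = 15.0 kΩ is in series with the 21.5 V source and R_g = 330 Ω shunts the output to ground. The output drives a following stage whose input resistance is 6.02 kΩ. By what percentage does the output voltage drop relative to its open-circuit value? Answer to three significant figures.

The divider's output (Thévenin) resistance is R_s‖R_g = 322.9 Ω.
Fractional drop under load = R_th/(R_th + R_L) = 322.9 / (322.9 + 6020) = 0.05091.
So the output falls by 5.09 %.

5.09 %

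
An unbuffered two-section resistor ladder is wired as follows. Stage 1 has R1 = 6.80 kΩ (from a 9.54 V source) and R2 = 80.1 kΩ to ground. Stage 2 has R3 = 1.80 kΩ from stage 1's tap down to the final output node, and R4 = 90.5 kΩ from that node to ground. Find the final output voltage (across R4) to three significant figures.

V_out ≈ 8.07 V

Stage 2 presents R3+R4 = 92.30 kΩ as a load on stage 1's tap.
Stage 1's lower leg becomes R2‖(R3+R4) = 42.88 kΩ, so V_mid = 9.54 × 42.88/49.68 = 8.234 V.
Stage 2 is itself unloaded: V_out = V_mid × R4/(R3+R4) = 8.234 × 90.5/92.30 = 8.07 V.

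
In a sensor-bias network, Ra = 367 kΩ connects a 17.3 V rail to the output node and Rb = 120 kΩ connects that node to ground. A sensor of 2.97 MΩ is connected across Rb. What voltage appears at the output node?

The load sits in parallel with Rb: Rb‖R_L = (120 × 2970) / (120 + 2970) = 115.3 kΩ.
V_out = 17.3 × 115.3 / (367 + 115.3) = 17.3 × 115.3/482.3 = 4.14 V.
(Unloaded it would have been 4.26 V.)

V_out ≈ 4.14 V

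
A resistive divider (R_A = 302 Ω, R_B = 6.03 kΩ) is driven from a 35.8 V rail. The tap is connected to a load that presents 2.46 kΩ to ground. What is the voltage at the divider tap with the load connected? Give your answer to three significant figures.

V_out ≈ 30.5 V

The load sits in parallel with R_B: R_B‖R_L = (6030 × 2460) / (6030 + 2460) = 1747 Ω.
V_out = 35.8 × 1747 / (302 + 1747) = 35.8 × 1747/2049 = 30.5 V.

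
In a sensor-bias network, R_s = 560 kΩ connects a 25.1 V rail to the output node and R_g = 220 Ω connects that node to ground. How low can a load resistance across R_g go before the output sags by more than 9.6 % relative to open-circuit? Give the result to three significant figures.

Output resistance R_th = R_s‖R_g = (560000 × 220)/560200 = 219.9 Ω.
The fractional drop is R_th/(R_th + R_L); requiring this ≤ 0.0960 gives R_L ≥ R_th(1/0.0960 − 1) = 219.9 × 9.417 = 2.07 kΩ.

R_L(min) ≈ 2.07 kΩ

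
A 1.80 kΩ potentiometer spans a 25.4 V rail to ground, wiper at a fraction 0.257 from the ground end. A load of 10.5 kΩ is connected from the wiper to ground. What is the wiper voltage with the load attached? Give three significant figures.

V ≈ 6.32 V

The wiper splits the pot into (1−α)R = 1337 Ω above and αR = 462.6 Ω below.
Lower section ‖ load = 443.1 Ω.
V_wiper = 25.4 × 443.1/(1337 + 443.1) = 6.32 V.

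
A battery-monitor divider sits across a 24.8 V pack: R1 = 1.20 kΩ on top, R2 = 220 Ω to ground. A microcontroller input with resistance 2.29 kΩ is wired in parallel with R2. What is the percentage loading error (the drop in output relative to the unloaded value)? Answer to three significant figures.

7.51 %

The divider's output (Thévenin) resistance is R1‖R2 = 185.9 Ω.
Fractional drop under load = R_th/(R_th + R_L) = 185.9 / (185.9 + 2290) = 0.07509.
So the output falls by 7.51 %.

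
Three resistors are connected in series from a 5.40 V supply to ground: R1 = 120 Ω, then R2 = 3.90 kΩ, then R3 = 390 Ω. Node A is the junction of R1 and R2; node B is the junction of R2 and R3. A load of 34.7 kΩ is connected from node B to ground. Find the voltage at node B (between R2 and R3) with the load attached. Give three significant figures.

At node B, R3 is in parallel with the load: R3‖R_L = 385.7 Ω.
Below node A the resistance is R2 + (R3‖R_L) = 4286 Ω, so V_A = 5.40 × 4286/4406 = 5.253 V.
Then V_B = V_A × (R3‖R_L)/(R2 + R3‖R_L) = 5.253 × 385.7/4286 = 0.473 V.

V ≈ 0.473 V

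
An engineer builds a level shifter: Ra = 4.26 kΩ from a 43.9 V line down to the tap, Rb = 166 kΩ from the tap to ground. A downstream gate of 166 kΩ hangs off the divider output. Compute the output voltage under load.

The load sits in parallel with Rb: Rb‖R_L = (166 × 166) / (166 + 166) = 83.00 kΩ.
V_out = 43.9 × 83.00 / (4.26 + 83.00) = 43.9 × 83.00/87.26 = 41.8 V.

V_out ≈ 41.8 V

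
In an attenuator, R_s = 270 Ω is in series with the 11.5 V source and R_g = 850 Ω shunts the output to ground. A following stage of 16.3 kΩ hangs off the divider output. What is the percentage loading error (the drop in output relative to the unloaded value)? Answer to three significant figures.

1.24 %

The divider's output (Thévenin) resistance is R_s‖R_g = 204.9 Ω.
Fractional drop under load = R_th/(R_th + R_L) = 204.9 / (204.9 + 16300) = 0.01242.
So the output falls by 1.24 %.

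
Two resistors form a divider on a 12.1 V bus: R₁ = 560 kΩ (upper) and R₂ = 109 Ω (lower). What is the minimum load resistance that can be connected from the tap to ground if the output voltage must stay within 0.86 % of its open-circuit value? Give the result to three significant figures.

R_L(min) ≈ 12.6 kΩ

Output resistance R_th = R₁‖R₂ = (560000 × 109)/560100 = 109.0 Ω.
The fractional drop is R_th/(R_th + R_L); requiring this ≤ 0.00860 gives R_L ≥ R_th(1/0.00860 − 1) = 109.0 × 115.3 = 12.6 kΩ.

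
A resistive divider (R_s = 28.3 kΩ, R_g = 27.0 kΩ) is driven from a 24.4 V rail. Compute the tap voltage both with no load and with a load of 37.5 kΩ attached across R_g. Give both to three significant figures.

Open-circuit: V = 24.4 × 27.0/(28.3 + 27.0) = 11.9 V.
With the load, R_g becomes R_g‖R_L = 15.70 kΩ, so V = 24.4 × 15.70/44.00 = 8.71 V.

Unloaded: 11.9 V; loaded: 8.71 V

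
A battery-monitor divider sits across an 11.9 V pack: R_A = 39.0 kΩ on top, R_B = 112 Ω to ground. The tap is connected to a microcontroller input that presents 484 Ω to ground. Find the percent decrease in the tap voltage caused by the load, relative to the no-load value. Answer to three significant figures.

18.7 %

The divider's output (Thévenin) resistance is R_A‖R_B = 111.7 Ω.
Fractional drop under load = R_th/(R_th + R_L) = 111.7 / (111.7 + 484) = 0.1875.
So the output falls by 18.7 %.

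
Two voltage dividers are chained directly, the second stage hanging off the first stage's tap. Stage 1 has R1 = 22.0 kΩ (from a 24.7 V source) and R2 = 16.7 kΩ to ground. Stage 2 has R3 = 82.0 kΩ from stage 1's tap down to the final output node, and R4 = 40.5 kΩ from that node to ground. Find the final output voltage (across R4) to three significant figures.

Stage 2 presents R3+R4 = 122.5 kΩ as a load on stage 1's tap.
Stage 1's lower leg becomes R2‖(R3+R4) = 14.70 kΩ, so V_mid = 24.7 × 14.70/36.70 = 9.892 V.
Stage 2 is itself unloaded: V_out = V_mid × R4/(R3+R4) = 9.892 × 40.5/122.5 = 3.27 V.

V_out ≈ 3.27 V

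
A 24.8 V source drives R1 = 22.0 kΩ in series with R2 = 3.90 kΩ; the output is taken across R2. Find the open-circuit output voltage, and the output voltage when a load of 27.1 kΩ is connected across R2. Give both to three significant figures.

Unloaded: 3.73 V; loaded: 3.33 V

Open-circuit: V = 24.8 × 3.90/(22.0 + 3.90) = 3.73 V.
With the load, R2 becomes R2‖R_L = 3.409 kΩ, so V = 24.8 × 3.409/25.41 = 3.33 V.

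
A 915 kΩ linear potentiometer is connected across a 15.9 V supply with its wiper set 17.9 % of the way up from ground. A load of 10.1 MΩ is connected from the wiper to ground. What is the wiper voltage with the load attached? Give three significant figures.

V ≈ 2.81 V

The wiper splits the pot into (1−α)R = 751.2 kΩ above and αR = 163.8 kΩ below.
Lower section ‖ load = 161.2 kΩ.
V_wiper = 15.9 × 161.2/(751.2 + 161.2) = 2.81 V.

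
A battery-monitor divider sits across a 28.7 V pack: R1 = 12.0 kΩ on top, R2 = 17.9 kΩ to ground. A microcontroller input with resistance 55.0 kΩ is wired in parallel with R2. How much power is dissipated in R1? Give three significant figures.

P ≈ 15.2 mW

Total resistance from the source is R1 + (R2‖R_L) = 25.50 kΩ, so I = 28.7/25.50 kΩ = 1.125 mA.
P = I²·R1 = (1.125 mA)² × 12.0 kΩ = 15.2 mW.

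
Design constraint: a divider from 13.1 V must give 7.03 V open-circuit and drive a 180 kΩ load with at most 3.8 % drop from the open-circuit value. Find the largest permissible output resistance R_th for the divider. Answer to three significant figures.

R_th ≤ 7.11 kΩ

Loading drop = R_th/(R_th + R_L) ≤ 0.0380, so R_th ≤ R_L · ε/(1−ε) = 180 kΩ × 0.0380/0.9620 = 7.11 kΩ.
(Any R1, R2 with R2/(R1+R2) = 0.537 and R1‖R2 ≤ 7.11 kΩ will meet the spec.)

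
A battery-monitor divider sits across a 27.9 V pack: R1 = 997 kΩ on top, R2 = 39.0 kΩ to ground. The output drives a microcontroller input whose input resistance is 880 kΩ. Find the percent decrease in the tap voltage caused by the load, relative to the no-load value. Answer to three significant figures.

The divider's output (Thévenin) resistance is R1‖R2 = 37.53 kΩ.
Fractional drop under load = R_th/(R_th + R_L) = 37.53 / (37.53 + 880) = 0.04091.
So the output falls by 4.09 %.

4.09 %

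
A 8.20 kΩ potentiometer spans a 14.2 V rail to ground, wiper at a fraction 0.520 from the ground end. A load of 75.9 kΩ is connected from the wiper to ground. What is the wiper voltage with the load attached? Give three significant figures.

V ≈ 7.19 V

The wiper splits the pot into (1−α)R = 3.936 kΩ above and αR = 4.264 kΩ below.
Lower section ‖ load = 4.037 kΩ.
V_wiper = 14.2 × 4.037/(3.936 + 4.037) = 7.19 V.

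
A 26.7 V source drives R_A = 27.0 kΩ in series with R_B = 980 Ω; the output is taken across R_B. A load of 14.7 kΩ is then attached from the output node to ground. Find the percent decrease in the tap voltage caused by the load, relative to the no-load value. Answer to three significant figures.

The divider's output (Thévenin) resistance is R_A‖R_B = 945.7 Ω.
Fractional drop under load = R_th/(R_th + R_L) = 945.7 / (945.7 + 14700) = 0.06044.
So the output falls by 6.04 %.

6.04 %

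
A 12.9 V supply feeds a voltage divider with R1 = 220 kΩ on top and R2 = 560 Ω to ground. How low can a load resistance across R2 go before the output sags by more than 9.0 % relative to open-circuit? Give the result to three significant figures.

Output resistance R_th = R1‖R2 = (220000 × 560)/220600 = 558.6 Ω.
The fractional drop is R_th/(R_th + R_L); requiring this ≤ 0.0900 gives R_L ≥ R_th(1/0.0900 − 1) = 558.6 × 10.11 = 5.65 kΩ.

R_L(min) ≈ 5.65 kΩ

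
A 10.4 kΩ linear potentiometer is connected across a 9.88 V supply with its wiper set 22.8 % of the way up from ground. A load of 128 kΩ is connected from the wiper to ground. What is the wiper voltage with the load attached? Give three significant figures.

The wiper splits the pot into (1−α)R = 8.029 kΩ above and αR = 2.371 kΩ below.
Lower section ‖ load = 2.328 kΩ.
V_wiper = 9.88 × 2.328/(8.029 + 2.328) = 2.22 V.

V ≈ 2.22 V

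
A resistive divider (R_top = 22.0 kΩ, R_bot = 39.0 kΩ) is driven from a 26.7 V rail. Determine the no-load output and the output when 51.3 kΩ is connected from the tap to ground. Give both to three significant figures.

Unloaded: 17.1 V; loaded: 13.4 V

Open-circuit: V = 26.7 × 39.0/(22.0 + 39.0) = 17.1 V.
With the load, R_bot becomes R_bot‖R_L = 22.16 kΩ, so V = 26.7 × 22.16/44.16 = 13.4 V.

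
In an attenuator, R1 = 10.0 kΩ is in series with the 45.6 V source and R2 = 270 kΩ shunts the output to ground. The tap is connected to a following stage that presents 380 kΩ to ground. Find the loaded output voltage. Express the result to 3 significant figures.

The load sits in parallel with R2: R2‖R_L = (270 × 380) / (270 + 380) = 157.8 kΩ.
V_out = 45.6 × 157.8 / (10.0 + 157.8) = 45.6 × 157.8/167.8 = 42.9 V.
(Unloaded it would have been 44.0 V.)

V_out ≈ 42.9 V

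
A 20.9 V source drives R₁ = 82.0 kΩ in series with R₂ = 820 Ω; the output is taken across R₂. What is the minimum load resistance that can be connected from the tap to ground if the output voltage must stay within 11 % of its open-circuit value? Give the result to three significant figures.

Output resistance R_th = R₁‖R₂ = (82000 × 820)/82820 = 811.9 Ω.
The fractional drop is R_th/(R_th + R_L); requiring this ≤ 0.110 gives R_L ≥ R_th(1/0.110 − 1) = 811.9 × 8.091 = 6.57 kΩ.

R_L(min) ≈ 6.57 kΩ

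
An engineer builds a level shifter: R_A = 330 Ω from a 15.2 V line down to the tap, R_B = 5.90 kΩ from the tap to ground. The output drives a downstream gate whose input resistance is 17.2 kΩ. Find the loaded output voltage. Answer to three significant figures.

V_out ≈ 14.1 V

The load sits in parallel with R_B: R_B‖R_L = (5900 × 17200) / (5900 + 17200) = 4393 Ω.
V_out = 15.2 × 4393 / (330 + 4393) = 15.2 × 4393/4723 = 14.1 V.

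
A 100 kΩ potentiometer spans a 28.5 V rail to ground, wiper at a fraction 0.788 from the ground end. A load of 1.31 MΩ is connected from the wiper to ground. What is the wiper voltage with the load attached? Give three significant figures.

The wiper splits the pot into (1−α)R = 21.20 kΩ above and αR = 78.80 kΩ below.
Lower section ‖ load = 74.33 kΩ.
V_wiper = 28.5 × 74.33/(21.20 + 74.33) = 22.2 V.

V ≈ 22.2 V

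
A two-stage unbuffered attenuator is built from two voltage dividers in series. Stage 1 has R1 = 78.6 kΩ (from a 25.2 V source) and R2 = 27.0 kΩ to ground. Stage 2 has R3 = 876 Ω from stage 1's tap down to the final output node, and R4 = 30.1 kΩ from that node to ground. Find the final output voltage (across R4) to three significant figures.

Stage 2 presents R3+R4 = 30980 Ω as a load on stage 1's tap.
Stage 1's lower leg becomes R2‖(R3+R4) = 14430 Ω, so V_mid = 25.2 × 14430/93030 = 3.908 V.
Stage 2 is itself unloaded: V_out = V_mid × R4/(R3+R4) = 3.908 × 30100/30980 = 3.80 V.

V_out ≈ 3.80 V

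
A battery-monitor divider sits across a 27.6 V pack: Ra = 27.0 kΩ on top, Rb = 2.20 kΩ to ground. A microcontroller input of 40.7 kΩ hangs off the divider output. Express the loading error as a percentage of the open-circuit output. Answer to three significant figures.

4.76 %

The divider's output (Thévenin) resistance is Ra‖Rb = 2.034 kΩ.
Fractional drop under load = R_th/(R_th + R_L) = 2.034 / (2.034 + 40.7) = 0.04760.
So the output falls by 4.76 %.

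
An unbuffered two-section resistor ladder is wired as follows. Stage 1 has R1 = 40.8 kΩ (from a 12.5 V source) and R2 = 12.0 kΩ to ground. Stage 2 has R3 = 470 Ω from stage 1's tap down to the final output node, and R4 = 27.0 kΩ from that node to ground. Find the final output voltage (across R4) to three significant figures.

V_out ≈ 2.09 V

Stage 2 presents R3+R4 = 27470 Ω as a load on stage 1's tap.
Stage 1's lower leg becomes R2‖(R3+R4) = 8352 Ω, so V_mid = 12.5 × 8352/49150 = 2.124 V.
Stage 2 is itself unloaded: V_out = V_mid × R4/(R3+R4) = 2.124 × 27000/27470 = 2.09 V.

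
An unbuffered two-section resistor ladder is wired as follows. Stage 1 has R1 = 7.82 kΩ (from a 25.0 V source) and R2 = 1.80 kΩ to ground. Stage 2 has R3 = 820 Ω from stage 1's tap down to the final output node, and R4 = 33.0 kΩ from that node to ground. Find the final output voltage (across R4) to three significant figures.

V_out ≈ 4.38 V

Stage 2 presents R3+R4 = 33820 Ω as a load on stage 1's tap.
Stage 1's lower leg becomes R2‖(R3+R4) = 1709 Ω, so V_mid = 25.0 × 1709/9529 = 4.484 V.
Stage 2 is itself unloaded: V_out = V_mid × R4/(R3+R4) = 4.484 × 33000/33820 = 4.38 V.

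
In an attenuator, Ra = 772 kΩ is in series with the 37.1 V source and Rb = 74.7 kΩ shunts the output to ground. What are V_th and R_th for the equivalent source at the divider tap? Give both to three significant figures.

V_th is the open-circuit tap voltage: 37.1 × 74.7/(772 + 74.7) = 3.27 V.
With the supply zeroed, Ra and Rb appear in parallel from the tap: R_th = Ra‖Rb = (772 × 74.7)/846.7 = 68.1 kΩ.

V_th = 3.27 V, R_th = 68.1 kΩ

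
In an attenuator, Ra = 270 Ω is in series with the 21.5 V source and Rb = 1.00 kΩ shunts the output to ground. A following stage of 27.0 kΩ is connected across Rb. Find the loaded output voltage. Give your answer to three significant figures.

V_out ≈ 16.8 V

The load sits in parallel with Rb: Rb‖R_L = (1000 × 27000) / (1000 + 27000) = 964.3 Ω.
V_out = 21.5 × 964.3 / (270 + 964.3) = 21.5 × 964.3/1234 = 16.8 V.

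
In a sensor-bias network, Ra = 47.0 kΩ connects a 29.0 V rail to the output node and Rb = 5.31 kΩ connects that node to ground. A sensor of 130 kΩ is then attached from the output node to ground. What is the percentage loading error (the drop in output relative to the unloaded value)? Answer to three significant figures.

The divider's output (Thévenin) resistance is Ra‖Rb = 4.771 kΩ.
Fractional drop under load = R_th/(R_th + R_L) = 4.771 / (4.771 + 130) = 0.03540.
So the output falls by 3.54 %.

3.54 %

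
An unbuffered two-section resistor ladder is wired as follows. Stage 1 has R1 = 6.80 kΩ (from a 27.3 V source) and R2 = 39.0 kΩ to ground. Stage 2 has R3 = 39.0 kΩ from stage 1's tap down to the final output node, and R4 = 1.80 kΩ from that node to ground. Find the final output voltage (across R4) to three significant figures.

Stage 2 presents R3+R4 = 40.80 kΩ as a load on stage 1's tap.
Stage 1's lower leg becomes R2‖(R3+R4) = 19.94 kΩ, so V_mid = 27.3 × 19.94/26.74 = 20.36 V.
Stage 2 is itself unloaded: V_out = V_mid × R4/(R3+R4) = 20.36 × 1.80/40.80 = 0.898 V.

V_out ≈ 0.898 V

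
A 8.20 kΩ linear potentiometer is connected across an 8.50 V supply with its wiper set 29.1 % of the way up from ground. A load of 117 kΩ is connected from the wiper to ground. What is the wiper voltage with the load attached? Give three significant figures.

V ≈ 2.44 V

The wiper splits the pot into (1−α)R = 5.814 kΩ above and αR = 2.386 kΩ below.
Lower section ‖ load = 2.339 kΩ.
V_wiper = 8.50 × 2.339/(5.814 + 2.339) = 2.44 V.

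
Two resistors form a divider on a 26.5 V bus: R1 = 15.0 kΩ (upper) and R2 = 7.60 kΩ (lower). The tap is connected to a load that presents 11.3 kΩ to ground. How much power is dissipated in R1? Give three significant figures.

Total resistance from the source is R1 + (R2‖R_L) = 19.54 kΩ, so I = 26.5/19.54 kΩ = 1.356 mA.
P = I²·R1 = (1.356 mA)² × 15.0 kΩ = 27.6 mW.

P ≈ 27.6 mW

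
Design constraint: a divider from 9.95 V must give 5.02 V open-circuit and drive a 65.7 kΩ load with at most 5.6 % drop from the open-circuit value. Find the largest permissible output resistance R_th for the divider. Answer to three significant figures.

Loading drop = R_th/(R_th + R_L) ≤ 0.0560, so R_th ≤ R_L · ε/(1−ε) = 65.7 kΩ × 0.0560/0.9440 = 3.90 kΩ.
(Any R1, R2 with R2/(R1+R2) = 0.505 and R1‖R2 ≤ 3.90 kΩ will meet the spec.)

R_th ≤ 3.90 kΩ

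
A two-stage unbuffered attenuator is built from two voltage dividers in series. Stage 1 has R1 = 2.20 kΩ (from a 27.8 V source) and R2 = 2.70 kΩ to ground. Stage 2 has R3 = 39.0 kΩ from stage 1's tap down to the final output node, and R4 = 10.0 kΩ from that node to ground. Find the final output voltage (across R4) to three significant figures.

V_out ≈ 3.05 V

Stage 2 presents R3+R4 = 49.00 kΩ as a load on stage 1's tap.
Stage 1's lower leg becomes R2‖(R3+R4) = 2.559 kΩ, so V_mid = 27.8 × 2.559/4.759 = 14.95 V.
Stage 2 is itself unloaded: V_out = V_mid × R4/(R3+R4) = 14.95 × 10.0/49.00 = 3.05 V.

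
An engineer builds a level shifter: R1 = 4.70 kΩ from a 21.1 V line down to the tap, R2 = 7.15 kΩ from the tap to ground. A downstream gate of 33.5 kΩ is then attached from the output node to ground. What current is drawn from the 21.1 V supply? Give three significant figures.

R2‖R_L = 5.892 kΩ, so the source sees R1 + R2‖R_L = 10.59 kΩ.
I = 21.1 V / 10.59 kΩ = 1.99 mA.

I ≈ 1.99 mA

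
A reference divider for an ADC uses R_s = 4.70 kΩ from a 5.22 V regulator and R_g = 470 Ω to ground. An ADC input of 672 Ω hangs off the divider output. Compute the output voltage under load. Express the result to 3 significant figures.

The load sits in parallel with R_g: R_g‖R_L = (470 × 672) / (470 + 672) = 276.6 Ω.
V_out = 5.22 × 276.6 / (4700 + 276.6) = 5.22 × 276.6/4977 = 0.290 V.

V_out ≈ 0.290 V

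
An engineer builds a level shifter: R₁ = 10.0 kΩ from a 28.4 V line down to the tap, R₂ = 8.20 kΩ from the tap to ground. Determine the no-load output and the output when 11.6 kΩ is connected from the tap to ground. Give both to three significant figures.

Open-circuit: V = 28.4 × 8.20/(10.0 + 8.20) = 12.8 V.
With the load, R₂ becomes R₂‖R_L = 4.804 kΩ, so V = 28.4 × 4.804/14.80 = 9.22 V.

Unloaded: 12.8 V; loaded: 9.22 V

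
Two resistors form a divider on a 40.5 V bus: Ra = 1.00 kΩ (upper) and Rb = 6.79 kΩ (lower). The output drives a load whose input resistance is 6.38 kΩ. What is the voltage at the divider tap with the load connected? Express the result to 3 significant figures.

The load sits in parallel with Rb: Rb‖R_L = (6.79 × 6.38) / (6.79 + 6.38) = 3.289 kΩ.
V_out = 40.5 × 3.289 / (1.00 + 3.289) = 40.5 × 3.289/4.289 = 31.1 V.
(Unloaded it would have been 35.3 V.)

V_out ≈ 31.1 V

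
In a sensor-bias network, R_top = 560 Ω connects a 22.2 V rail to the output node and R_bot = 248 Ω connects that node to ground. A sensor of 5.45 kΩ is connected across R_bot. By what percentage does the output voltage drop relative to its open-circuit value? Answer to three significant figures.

3.06 %

The divider's output (Thévenin) resistance is R_top‖R_bot = 171.9 Ω.
Fractional drop under load = R_th/(R_th + R_L) = 171.9 / (171.9 + 5450) = 0.03057.
So the output falls by 3.06 %.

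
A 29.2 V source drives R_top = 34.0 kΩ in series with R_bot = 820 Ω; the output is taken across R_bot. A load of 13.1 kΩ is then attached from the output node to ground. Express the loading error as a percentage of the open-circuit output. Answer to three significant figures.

The divider's output (Thévenin) resistance is R_top‖R_bot = 800.7 Ω.
Fractional drop under load = R_th/(R_th + R_L) = 800.7 / (800.7 + 13100) = 0.05760.
So the output falls by 5.76 %.

5.76 %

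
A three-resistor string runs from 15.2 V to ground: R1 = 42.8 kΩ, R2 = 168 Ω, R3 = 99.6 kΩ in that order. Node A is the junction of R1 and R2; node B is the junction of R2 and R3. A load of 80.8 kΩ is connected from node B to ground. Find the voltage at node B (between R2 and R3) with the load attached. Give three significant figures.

At node B, R3 is in parallel with the load: R3‖R_L = 44610 Ω.
Below node A the resistance is R2 + (R3‖R_L) = 44780 Ω, so V_A = 15.2 × 44780/87580 = 7.772 V.
Then V_B = V_A × (R3‖R_L)/(R2 + R3‖R_L) = 7.772 × 44610/44780 = 7.74 V.

V ≈ 7.74 V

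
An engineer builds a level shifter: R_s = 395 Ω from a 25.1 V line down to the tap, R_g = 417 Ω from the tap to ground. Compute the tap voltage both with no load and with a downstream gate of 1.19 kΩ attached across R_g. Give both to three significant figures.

Open-circuit: V = 25.1 × 417/(395 + 417) = 12.9 V.
With the load, R_g becomes R_g‖R_L = 308.8 Ω, so V = 25.1 × 308.8/703.8 = 11.0 V.

Unloaded: 12.9 V; loaded: 11.0 V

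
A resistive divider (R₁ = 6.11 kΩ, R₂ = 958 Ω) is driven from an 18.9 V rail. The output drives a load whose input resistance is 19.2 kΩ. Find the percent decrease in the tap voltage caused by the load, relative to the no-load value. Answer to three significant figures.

The divider's output (Thévenin) resistance is R₁‖R₂ = 828.2 Ω.
Fractional drop under load = R_th/(R_th + R_L) = 828.2 / (828.2 + 19200) = 0.04135.
So the output falls by 4.13 %.

4.13 %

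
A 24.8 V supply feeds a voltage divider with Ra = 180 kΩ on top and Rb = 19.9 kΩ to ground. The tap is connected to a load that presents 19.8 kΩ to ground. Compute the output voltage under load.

The load sits in parallel with Rb: Rb‖R_L = (19.9 × 19.8) / (19.9 + 19.8) = 9.925 kΩ.
V_out = 24.8 × 9.925 / (180 + 9.925) = 24.8 × 9.925/189.9 = 1.30 V.

V_out ≈ 1.30 V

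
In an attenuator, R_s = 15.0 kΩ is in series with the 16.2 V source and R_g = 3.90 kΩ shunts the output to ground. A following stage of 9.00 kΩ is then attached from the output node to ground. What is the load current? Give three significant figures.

I_L ≈ 0.276 mA

R_g‖R_L = 2.721 kΩ; V_out = 16.2 × 2.721/17.72 = 2.487 V.
I_L = V_out / R_L = 2.487 / 9.00 kΩ = 0.276 mA.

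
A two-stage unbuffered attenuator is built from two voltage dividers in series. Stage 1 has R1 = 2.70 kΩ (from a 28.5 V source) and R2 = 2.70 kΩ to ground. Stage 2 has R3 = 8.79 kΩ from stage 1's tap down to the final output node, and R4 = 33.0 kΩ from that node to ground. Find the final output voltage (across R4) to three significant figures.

Stage 2 presents R3+R4 = 41.79 kΩ as a load on stage 1's tap.
Stage 1's lower leg becomes R2‖(R3+R4) = 2.536 kΩ, so V_mid = 28.5 × 2.536/5.236 = 13.80 V.
Stage 2 is itself unloaded: V_out = V_mid × R4/(R3+R4) = 13.80 × 33.0/41.79 = 10.9 V.

V_out ≈ 10.9 V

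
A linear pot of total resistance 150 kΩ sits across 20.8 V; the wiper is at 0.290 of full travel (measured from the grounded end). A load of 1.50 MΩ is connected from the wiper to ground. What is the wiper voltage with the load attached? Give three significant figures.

V ≈ 5.91 V

The wiper splits the pot into (1−α)R = 106.5 kΩ above and αR = 43.50 kΩ below.
Lower section ‖ load = 42.27 kΩ.
V_wiper = 20.8 × 42.27/(106.5 + 42.27) = 5.91 V.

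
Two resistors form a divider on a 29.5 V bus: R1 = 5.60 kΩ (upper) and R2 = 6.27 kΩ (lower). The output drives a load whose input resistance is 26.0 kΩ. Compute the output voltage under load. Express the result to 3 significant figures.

V_out ≈ 14.0 V

The load sits in parallel with R2: R2‖R_L = (6.27 × 26.0) / (6.27 + 26.0) = 5.052 kΩ.
V_out = 29.5 × 5.052 / (5.60 + 5.052) = 29.5 × 5.052/10.65 = 14.0 V.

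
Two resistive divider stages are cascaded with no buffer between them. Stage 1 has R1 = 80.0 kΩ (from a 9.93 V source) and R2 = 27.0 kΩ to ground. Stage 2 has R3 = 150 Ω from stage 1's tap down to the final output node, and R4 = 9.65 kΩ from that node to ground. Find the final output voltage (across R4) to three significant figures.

V_out ≈ 0.806 V

Stage 2 presents R3+R4 = 9800 Ω as a load on stage 1's tap.
Stage 1's lower leg becomes R2‖(R3+R4) = 7190 Ω, so V_mid = 9.93 × 7190/87190 = 0.8189 V.
Stage 2 is itself unloaded: V_out = V_mid × R4/(R3+R4) = 0.8189 × 9650/9800 = 0.806 V.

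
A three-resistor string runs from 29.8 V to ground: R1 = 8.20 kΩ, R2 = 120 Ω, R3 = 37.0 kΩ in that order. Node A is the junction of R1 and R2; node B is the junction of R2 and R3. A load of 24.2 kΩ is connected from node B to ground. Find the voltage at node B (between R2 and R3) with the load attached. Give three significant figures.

At node B, R3 is in parallel with the load: R3‖R_L = 14630 Ω.
Below node A the resistance is R2 + (R3‖R_L) = 14750 Ω, so V_A = 29.8 × 14750/22950 = 19.15 V.
Then V_B = V_A × (R3‖R_L)/(R2 + R3‖R_L) = 19.15 × 14630/14750 = 19.0 V.

V ≈ 19.0 V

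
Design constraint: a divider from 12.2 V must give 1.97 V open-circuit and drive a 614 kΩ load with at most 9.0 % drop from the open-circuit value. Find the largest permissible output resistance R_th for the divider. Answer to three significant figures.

Loading drop = R_th/(R_th + R_L) ≤ 0.0900, so R_th ≤ R_L · ε/(1−ε) = 614 kΩ × 0.0900/0.9100 = 60.7 kΩ.

R_th ≤ 60.7 kΩ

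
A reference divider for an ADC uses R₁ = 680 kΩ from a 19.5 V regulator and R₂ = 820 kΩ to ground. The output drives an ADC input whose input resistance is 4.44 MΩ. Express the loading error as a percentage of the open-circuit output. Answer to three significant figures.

The divider's output (Thévenin) resistance is R₁‖R₂ = 371.7 kΩ.
Fractional drop under load = R_th/(R_th + R_L) = 371.7 / (371.7 + 4440) = 0.07726.
So the output falls by 7.73 %.

7.73 %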